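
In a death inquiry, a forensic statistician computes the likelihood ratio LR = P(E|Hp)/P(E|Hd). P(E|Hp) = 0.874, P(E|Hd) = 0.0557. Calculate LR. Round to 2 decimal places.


Likelihood ratio calculation:
LR = P(E|Hp) / P(E|Hd)
LR = 0.874 / 0.0557
LR = 15.69

15.69


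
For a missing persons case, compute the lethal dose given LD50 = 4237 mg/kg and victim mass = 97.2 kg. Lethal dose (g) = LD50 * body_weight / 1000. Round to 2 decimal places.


Lethal dose calculation:
Lethal dose = LD50 * body_weight / 1000
= 4237 * 97.2 / 1000
= 411836.4 / 1000
= 411.84 g

411.84


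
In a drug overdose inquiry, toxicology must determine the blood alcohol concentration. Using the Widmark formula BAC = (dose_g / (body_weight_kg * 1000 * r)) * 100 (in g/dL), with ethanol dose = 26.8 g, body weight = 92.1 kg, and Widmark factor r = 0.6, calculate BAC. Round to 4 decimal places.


Applying the Widmark formula:
BAC = (dose_g / (body_wt * 1000 * r)) * 100
Denominator = 92.1 * 1000 * 0.6 = 55260
BAC = (26.8 / 55260) * 100
BAC = 0.0485 g/dL

0.0485


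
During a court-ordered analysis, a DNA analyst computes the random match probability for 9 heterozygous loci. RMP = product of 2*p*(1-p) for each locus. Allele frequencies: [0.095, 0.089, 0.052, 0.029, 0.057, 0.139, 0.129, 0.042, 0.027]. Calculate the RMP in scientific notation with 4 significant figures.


Computing RMP for 9 loci:
Locus 1: 2 * 0.095 * 0.905 = 0.17195
Locus 2: 2 * 0.089 * 0.911 = 0.162158
Locus 3: 2 * 0.052 * 0.948 = 0.098592
Locus 4: 2 * 0.029 * 0.971 = 0.056318
Locus 5: 2 * 0.057 * 0.943 = 0.107502
Locus 6: 2 * 0.139 * 0.861 = 0.239358
Locus 7: 2 * 0.129 * 0.871 = 0.224718
Locus 8: 2 * 0.042 * 0.958 = 0.080472
Locus 9: 2 * 0.027 * 0.973 = 0.052542
RMP = 3.785e-09

3.785e-09


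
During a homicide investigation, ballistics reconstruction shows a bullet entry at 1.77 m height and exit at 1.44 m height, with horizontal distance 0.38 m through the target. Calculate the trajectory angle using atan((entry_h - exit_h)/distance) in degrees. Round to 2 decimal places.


Bullet trajectory angle:
Height difference = 1.77 - 1.44 = 0.33 m
angle = atan(0.33 / 0.38)
angle = atan(0.868421)
angle = 40.97 degrees

40.97


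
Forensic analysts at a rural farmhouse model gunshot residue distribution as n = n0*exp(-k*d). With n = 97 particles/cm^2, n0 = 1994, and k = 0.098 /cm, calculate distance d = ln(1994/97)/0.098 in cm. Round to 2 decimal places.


GSR distance calculation:
n0/n = 1994 / 97 = 20.556701
ln(n0/n) = 3.023187
d = 3.023187 / 0.098 = 30.85 cm

30.85


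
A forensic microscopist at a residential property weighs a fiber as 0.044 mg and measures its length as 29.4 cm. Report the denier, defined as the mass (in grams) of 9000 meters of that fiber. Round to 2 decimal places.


Denier calculation:
Mass in grams = 0.044 mg / 1000 = 0.000044 g
Length in meters = 29.4 cm / 100 = 0.294 m
Linear density = mass / length = 0.000044 / 0.294 = 0.00014966 g/m
Denier = (g/m) * 9000 = 0.00014966 * 9000 = 1.35

1.35


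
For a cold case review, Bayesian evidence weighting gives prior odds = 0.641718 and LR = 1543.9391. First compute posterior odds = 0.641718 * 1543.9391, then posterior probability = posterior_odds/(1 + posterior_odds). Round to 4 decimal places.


Bayesian evidence evaluation:
Posterior odds = prior_odds * LR = 0.641718 * 1543.9391 = 990.7735
Posterior probability = posterior_odds / (1 + posterior_odds)
= 990.7735 / (1 + 990.7735)
= 990.7735 / 991.7735
= 0.9990

0.9990


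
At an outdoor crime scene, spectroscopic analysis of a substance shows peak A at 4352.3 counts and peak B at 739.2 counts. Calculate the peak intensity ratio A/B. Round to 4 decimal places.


Spectral peak ratio:
Peak A = 4352.3 counts
Peak B = 739.2 counts
Ratio = 4352.3 / 739.2 = 5.8879

5.8879


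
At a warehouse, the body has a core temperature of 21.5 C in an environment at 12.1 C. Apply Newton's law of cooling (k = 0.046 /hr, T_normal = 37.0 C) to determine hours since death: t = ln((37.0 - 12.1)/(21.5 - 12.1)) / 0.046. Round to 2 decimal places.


Using Newton's law of cooling:
t = ln((T_normal - T_ambient) / (T_body - T_ambient)) / k
T_normal - T_ambient = 24.9
T_body - T_ambient = 9.4
Ratio = 2.648936
ln(ratio) = 0.974158
t = 0.974158 / 0.046 = 21.18 hours

21.18


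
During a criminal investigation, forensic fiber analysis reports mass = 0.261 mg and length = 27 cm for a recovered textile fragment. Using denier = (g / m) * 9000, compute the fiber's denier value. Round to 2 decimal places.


Denier calculation:
Mass in grams = 0.261 mg / 1000 = 0.000261 g
Length in meters = 27 cm / 100 = 0.27 m
Linear density = mass / length = 0.000261 / 0.27 = 0.00096667 g/m
Denier = (g/m) * 9000 = 0.00096667 * 9000 = 8.70

8.70


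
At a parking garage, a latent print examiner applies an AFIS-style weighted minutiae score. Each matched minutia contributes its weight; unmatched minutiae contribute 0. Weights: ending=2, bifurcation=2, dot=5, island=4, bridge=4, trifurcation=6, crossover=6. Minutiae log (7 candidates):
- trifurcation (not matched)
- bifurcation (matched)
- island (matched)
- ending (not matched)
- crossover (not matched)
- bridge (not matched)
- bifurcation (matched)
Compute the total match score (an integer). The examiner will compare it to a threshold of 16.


Weighted minutiae match score:
  trifurcation: not matched, +0
  bifurcation: matched, +2 (running total 2)
  island: matched, +4 (running total 6)
  ending: not matched, +0
  crossover: not matched, +0
  bridge: not matched, +0
  bifurcation: matched, +2 (running total 8)
Total score = 8
Threshold = 16; verdict = inconclusive

8


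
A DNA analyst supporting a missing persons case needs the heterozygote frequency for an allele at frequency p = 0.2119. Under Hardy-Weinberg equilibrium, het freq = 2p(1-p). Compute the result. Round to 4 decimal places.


Hardy-Weinberg heterozygote frequency:
q = 1 - p = 1 - 0.2119 = 0.7881
2pq = 2 * 0.2119 * 0.7881 = 0.3340

0.3340


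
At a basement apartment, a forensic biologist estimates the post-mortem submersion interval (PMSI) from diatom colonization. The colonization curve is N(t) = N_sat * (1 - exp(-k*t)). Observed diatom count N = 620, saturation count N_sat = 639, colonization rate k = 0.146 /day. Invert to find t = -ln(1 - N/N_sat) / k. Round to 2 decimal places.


PMSI from diatom colonization curve:
N / N_sat = 620 / 639 = 0.970266
1 - N/N_sat = 0.029734
ln(1 - N/N_sat) = -3.515464
t = -ln(1 - N/N_sat) / k = -(-3.515464) / 0.146 = 24.08 days

24.08


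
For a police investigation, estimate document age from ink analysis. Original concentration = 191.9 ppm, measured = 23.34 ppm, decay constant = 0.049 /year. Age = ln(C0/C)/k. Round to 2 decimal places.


Document age estimation:
C0/C = 191.9 / 23.34 = 8.221937
ln(C0/C) = 2.106806
t = 2.106806 / 0.049 = 43.00 years

43.00


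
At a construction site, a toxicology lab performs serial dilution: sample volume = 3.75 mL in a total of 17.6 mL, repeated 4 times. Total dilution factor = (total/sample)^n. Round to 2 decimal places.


Dilution factor calculation:
Single dilution = V_total / V_sample = 17.6 / 3.75 ≈ 4.693333
Number of dilutions = 4
Total DF = (17.6 / 3.75)^4 (full precision, rounded at the end) = 485.21

485.21


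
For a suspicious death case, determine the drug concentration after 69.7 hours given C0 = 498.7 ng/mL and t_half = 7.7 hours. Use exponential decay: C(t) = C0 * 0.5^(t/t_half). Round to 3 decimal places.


Drug concentration decay:
Number of half-lives = t / t_half = 69.7 / 7.7 = 9.051948
Decay factor = 0.5^9.051948 = 0.00188405
C(t) = 498.7 * 0.00188405 = 0.940 ng/mL

0.940


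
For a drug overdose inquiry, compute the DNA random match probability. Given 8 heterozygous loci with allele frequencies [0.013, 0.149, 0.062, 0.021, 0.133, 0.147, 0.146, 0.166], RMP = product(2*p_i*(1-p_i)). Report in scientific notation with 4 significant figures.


Computing RMP for 8 loci:
Locus 1: 2 * 0.013 * 0.987 = 0.025662
Locus 2: 2 * 0.149 * 0.851 = 0.253598
Locus 3: 2 * 0.062 * 0.938 = 0.116312
Locus 4: 2 * 0.021 * 0.979 = 0.041118
Locus 5: 2 * 0.133 * 0.867 = 0.230622
Locus 6: 2 * 0.147 * 0.853 = 0.250782
Locus 7: 2 * 0.146 * 0.854 = 0.249368
Locus 8: 2 * 0.166 * 0.834 = 0.276888
RMP = 1.243e-07

1.243e-07


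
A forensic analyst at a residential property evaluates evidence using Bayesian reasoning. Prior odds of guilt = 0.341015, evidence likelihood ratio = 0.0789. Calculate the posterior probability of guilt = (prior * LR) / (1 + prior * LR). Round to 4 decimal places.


Bayesian evidence evaluation:
Posterior odds = prior_odds * LR = 0.341015 * 0.0789 = 0.02690608
Posterior probability = posterior_odds / (1 + posterior_odds)
= 0.02690608 / (1 + 0.02690608)
= 0.02690608 / 1.02690608
= 0.0262

0.0262


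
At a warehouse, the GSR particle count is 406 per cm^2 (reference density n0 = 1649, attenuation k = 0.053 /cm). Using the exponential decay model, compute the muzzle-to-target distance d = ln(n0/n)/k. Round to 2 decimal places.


GSR distance calculation:
n0/n = 1649 / 406 = 4.061576
ln(n0/n) = 1.401571
d = 1.401571 / 0.053 = 26.44 cm

26.44


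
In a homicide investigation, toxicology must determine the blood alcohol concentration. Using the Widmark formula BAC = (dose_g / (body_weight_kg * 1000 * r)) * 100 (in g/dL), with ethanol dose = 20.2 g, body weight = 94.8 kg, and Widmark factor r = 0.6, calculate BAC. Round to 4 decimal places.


Applying the Widmark formula:
BAC = (dose_g / (body_wt * 1000 * r)) * 100
Denominator = 94.8 * 1000 * 0.6 = 56880
BAC = (20.2 / 56880) * 100
BAC = 0.0355 g/dL

0.0355


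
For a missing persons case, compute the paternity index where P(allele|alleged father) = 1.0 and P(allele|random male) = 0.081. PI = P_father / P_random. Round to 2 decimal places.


Paternity Index calculation:
PI = P(allele|father) / P(allele|random)
PI = 1.0 / 0.081
PI = 12.35

12.35


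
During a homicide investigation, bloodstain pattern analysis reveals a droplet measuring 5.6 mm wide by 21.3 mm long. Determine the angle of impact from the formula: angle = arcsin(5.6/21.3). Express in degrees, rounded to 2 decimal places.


Blood spatter impact angle calculation:
width / length = 5.6 / 21.3 = 0.262911
angle = arcsin(0.262911)
angle = 15.24 degrees

15.24


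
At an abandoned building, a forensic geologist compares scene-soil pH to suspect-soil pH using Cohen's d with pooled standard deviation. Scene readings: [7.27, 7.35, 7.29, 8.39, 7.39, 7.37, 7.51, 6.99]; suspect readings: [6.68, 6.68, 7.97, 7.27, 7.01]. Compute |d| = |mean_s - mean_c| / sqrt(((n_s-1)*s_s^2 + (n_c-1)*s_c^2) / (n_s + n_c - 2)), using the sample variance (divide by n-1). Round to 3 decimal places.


Pooled-variance Cohen's d for soil pH comparison:
Scene mean = 59.56 / 8 = 7.445
Suspect mean = 35.61 / 5 = 7.122
Scene sample variance s_s^2 = 0.168086
Suspect sample variance s_c^2 = 0.28607
Pooled variance = ((n_s-1)*s_s^2 + (n_c-1)*s_c^2) / (n_s + n_c - 2) = 0.210989
Pooled SD = sqrt(0.210989) = 0.459335
Mean difference = 0.323
|d| = |0.323| / 0.459335 = 0.703

0.703


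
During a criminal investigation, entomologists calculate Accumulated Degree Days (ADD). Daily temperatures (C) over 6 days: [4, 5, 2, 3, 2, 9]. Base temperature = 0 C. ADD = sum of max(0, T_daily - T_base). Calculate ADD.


Computing ADD day by day:
Day 1: max(0, 4 - 0) = 4
Day 2: max(0, 5 - 0) = 5
Day 3: max(0, 2 - 0) = 2
Day 4: max(0, 3 - 0) = 3
Day 5: max(0, 2 - 0) = 2
Day 6: max(0, 9 - 0) = 9
Total ADD = 25

25


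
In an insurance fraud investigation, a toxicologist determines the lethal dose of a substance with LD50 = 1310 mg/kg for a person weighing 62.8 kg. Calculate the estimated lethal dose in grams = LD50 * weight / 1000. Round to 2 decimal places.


Lethal dose calculation:
Lethal dose = LD50 * body_weight / 1000
= 1310 * 62.8 / 1000
= 82268 / 1000
= 82.27 g

82.27


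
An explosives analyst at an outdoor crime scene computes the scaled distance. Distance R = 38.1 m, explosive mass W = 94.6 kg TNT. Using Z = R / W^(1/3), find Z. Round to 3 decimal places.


Scaled distance calculation:
W^(1/3) = 94.6^(1/3) = 4.55649
Z = R / W^(1/3) = 38.1 / 4.55649
Z = 8.362 m/kg^(1/3)

8.362


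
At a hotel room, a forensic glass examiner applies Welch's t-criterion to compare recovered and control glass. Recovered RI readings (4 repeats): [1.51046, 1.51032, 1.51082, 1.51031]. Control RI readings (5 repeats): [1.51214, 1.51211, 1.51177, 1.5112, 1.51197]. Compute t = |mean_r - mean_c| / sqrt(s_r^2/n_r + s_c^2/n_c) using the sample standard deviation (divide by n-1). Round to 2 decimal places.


Welch's t-criterion for glass RI comparison:
Recovered mean = sum / n_r = 6.04191 / 4 = 1.5104775
Control mean = sum / n_c = 7.55919 / 5 = 1.511838
Recovered sample variance s_r^2 = 5.6825e-08
Control sample variance s_c^2 = 1.4857e-07
Welch SE (unpooled) = sqrt(s_r^2/n_r + s_c^2/n_c) = sqrt(1.42062e-08 + 2.9714e-08) = sqrt(4.39202e-08) = 0.000209571
|mean_r - mean_c| = 0.0013605
t = 0.0013605 / 0.000209571 = 6.49

6.49


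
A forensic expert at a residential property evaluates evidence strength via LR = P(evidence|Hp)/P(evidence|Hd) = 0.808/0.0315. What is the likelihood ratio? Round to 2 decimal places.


Likelihood ratio calculation:
LR = P(E|Hp) / P(E|Hd)
LR = 0.808 / 0.0315
LR = 25.65

25.65


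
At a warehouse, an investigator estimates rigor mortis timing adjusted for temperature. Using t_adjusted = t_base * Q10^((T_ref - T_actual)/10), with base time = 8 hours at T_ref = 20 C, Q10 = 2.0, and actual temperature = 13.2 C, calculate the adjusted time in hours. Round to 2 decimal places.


Rigor mortis time adjustment:
Exponent = (T_ref - T_actual) / 10 = (20 - 13.2) / 10 = 0.68
Q10 factor = 2.0^0.68 = 1.60214
t_adjusted = 8 * 1.60214 = 12.82 hours

12.82


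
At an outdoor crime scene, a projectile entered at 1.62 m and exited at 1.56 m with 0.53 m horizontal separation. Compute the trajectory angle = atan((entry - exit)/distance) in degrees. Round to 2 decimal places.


Bullet trajectory angle:
Height difference = 1.62 - 1.56 = 0.06 m
angle = atan(0.06 / 0.53)
angle = atan(0.113208)
angle = 6.46 degrees

6.46


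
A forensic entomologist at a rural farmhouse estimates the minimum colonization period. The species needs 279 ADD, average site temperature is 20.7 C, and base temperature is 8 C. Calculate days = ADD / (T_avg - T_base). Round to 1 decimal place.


Insect development time:
Effective temperature = avg_temp - T_base = 20.7 - 8 = 12.7 C
Days = ADD / effective_temp = 279 / 12.7 = 22.0 days

22.0


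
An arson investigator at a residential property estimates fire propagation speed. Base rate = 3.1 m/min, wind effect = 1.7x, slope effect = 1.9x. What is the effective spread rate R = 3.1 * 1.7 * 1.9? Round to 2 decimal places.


Fire spread rate calculation:
R = R0 * wind_factor * slope_factor
= 3.1 * 1.7 * 1.9
= 5.27 * 1.9
= 10.01 m/min

10.01


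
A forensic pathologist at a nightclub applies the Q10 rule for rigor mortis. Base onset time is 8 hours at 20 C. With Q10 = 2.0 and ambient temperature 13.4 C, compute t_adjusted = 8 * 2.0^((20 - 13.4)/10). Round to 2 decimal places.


Rigor mortis time adjustment:
Exponent = (T_ref - T_actual) / 10 = (20 - 13.4) / 10 = 0.66
Q10 factor = 2.0^0.66 = 1.58008
t_adjusted = 8 * 1.58008 = 12.64 hours

12.64


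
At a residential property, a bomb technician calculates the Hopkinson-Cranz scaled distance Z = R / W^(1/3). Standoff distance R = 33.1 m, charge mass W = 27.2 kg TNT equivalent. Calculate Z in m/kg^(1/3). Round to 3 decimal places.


Scaled distance calculation:
W^(1/3) = 27.2^(1/3) = 3.007389
Z = R / W^(1/3) = 33.1 / 3.007389
Z = 11.006 m/kg^(1/3)

11.006


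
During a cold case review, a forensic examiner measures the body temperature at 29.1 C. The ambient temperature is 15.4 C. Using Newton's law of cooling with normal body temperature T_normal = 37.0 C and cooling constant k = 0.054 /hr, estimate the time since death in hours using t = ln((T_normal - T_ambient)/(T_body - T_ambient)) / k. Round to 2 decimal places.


Using Newton's law of cooling:
t = ln((T_normal - T_ambient) / (T_body - T_ambient)) / k
T_normal - T_ambient = 21.6
T_body - T_ambient = 13.7
Ratio = 1.576642
ln(ratio) = 0.455297
t = 0.455297 / 0.054 = 8.43 hours

8.43


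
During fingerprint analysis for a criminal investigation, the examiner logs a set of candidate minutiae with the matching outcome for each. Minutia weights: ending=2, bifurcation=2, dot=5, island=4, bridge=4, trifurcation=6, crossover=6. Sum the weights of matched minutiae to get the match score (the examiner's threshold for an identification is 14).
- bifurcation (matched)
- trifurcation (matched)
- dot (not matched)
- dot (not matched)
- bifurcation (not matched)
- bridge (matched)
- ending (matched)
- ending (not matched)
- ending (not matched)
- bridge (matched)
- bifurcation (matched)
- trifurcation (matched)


Weighted minutiae match score:
  bifurcation: matched, +2 (running total 2)
  trifurcation: matched, +6 (running total 8)
  dot: not matched, +0
  dot: not matched, +0
  bifurcation: not matched, +0
  bridge: matched, +4 (running total 12)
  ending: matched, +2 (running total 14)
  ending: not matched, +0
  ending: not matched, +0
  bridge: matched, +4 (running total 18)
  bifurcation: matched, +2 (running total 20)
  trifurcation: matched, +6 (running total 26)
Total score = 26
Threshold = 14; verdict = identification

26


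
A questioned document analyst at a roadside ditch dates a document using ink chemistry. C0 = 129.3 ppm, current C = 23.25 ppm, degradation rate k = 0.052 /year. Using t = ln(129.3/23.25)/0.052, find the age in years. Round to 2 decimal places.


Document age estimation:
C0/C = 129.3 / 23.25 = 5.56129
ln(C0/C) = 1.71583
t = 1.71583 / 0.052 = 33.00 years

33.00


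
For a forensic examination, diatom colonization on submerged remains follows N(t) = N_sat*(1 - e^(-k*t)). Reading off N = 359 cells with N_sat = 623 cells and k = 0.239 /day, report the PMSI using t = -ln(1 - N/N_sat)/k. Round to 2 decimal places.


PMSI from diatom colonization curve:
N / N_sat = 359 / 623 = 0.576244
1 - N/N_sat = 0.423756
ln(1 - N/N_sat) = -0.858597
t = -ln(1 - N/N_sat) / k = -(-0.858597) / 0.239 = 3.59 days

3.59


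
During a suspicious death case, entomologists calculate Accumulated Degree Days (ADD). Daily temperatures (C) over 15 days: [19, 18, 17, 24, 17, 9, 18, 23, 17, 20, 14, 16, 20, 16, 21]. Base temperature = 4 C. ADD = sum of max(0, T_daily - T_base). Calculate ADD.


Computing ADD day by day:
Day 1: max(0, 19 - 4) = 15
Day 2: max(0, 18 - 4) = 14
Day 3: max(0, 17 - 4) = 13
Day 4: max(0, 24 - 4) = 20
Day 5: max(0, 17 - 4) = 13
Day 6: max(0, 9 - 4) = 5
Day 7: max(0, 18 - 4) = 14
Day 8: max(0, 23 - 4) = 19
Day 9: max(0, 17 - 4) = 13
Day 10: max(0, 20 - 4) = 16
Day 11: max(0, 14 - 4) = 10
Day 12: max(0, 16 - 4) = 12
Day 13: max(0, 20 - 4) = 16
Day 14: max(0, 16 - 4) = 12
Day 15: max(0, 21 - 4) = 17
Total ADD = 209

209


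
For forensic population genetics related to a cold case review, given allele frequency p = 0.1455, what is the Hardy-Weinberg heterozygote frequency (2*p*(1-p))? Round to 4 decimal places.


Hardy-Weinberg heterozygote frequency:
q = 1 - p = 1 - 0.1455 = 0.8545
2pq = 2 * 0.1455 * 0.8545 = 0.2487

0.2487


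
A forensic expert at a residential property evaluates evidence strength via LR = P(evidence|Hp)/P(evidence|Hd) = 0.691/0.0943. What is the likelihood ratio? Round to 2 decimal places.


Likelihood ratio calculation:
LR = P(E|Hp) / P(E|Hd)
LR = 0.691 / 0.0943
LR = 7.33

7.33


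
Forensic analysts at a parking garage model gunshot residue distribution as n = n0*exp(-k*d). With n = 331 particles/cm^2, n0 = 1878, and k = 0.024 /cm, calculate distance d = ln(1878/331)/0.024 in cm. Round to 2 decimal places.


GSR distance calculation:
n0/n = 1878 / 331 = 5.673716
ln(n0/n) = 1.735844
d = 1.735844 / 0.024 = 72.33 cm

72.33


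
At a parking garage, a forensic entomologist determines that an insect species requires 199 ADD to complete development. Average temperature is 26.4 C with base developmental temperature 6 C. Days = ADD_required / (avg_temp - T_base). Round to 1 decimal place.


Insect development time:
Effective temperature = avg_temp - T_base = 26.4 - 6 = 20.4 C
Days = ADD / effective_temp = 199 / 20.4 = 9.8 days

9.8


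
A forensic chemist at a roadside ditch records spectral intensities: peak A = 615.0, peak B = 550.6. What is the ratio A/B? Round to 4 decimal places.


Spectral peak ratio:
Peak A = 615.0 counts
Peak B = 550.6 counts
Ratio = 615.0 / 550.6 = 1.1170

1.1170


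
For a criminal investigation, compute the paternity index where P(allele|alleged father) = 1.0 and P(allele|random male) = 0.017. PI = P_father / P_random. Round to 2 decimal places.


Paternity Index calculation:
PI = P(allele|father) / P(allele|random)
PI = 1.0 / 0.017
PI = 58.82

58.82


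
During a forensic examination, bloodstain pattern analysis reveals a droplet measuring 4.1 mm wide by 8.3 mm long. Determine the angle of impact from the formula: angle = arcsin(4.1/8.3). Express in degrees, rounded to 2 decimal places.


Blood spatter impact angle calculation:
width / length = 4.1 / 8.3 = 0.493976
angle = arcsin(0.493976)
angle = 29.60 degrees

29.60


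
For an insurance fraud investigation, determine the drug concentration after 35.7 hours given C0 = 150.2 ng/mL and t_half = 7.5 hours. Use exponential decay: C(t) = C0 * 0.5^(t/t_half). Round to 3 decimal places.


Drug concentration decay:
Number of half-lives = t / t_half = 35.7 / 7.5 = 4.76
Decay factor = 0.5^4.76 = 0.03690602
C(t) = 150.2 * 0.03690602 = 5.543 ng/mL

5.543


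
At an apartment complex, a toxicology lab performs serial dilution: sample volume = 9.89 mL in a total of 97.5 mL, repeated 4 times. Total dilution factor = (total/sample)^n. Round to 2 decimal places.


Dilution factor calculation:
Single dilution = V_total / V_sample = 97.5 / 9.89 ≈ 9.858443
Number of dilutions = 4
Total DF = (97.5 / 9.89)^4 (full precision, rounded at the end) = 9445.68

9445.68


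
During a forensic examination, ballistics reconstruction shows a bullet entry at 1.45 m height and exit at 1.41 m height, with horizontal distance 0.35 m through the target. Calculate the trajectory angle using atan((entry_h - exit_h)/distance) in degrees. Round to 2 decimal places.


Bullet trajectory angle:
Height difference = 1.45 - 1.41 = 0.04 m
angle = atan(0.04 / 0.35)
angle = atan(0.114286)
angle = 6.52 degrees

6.52


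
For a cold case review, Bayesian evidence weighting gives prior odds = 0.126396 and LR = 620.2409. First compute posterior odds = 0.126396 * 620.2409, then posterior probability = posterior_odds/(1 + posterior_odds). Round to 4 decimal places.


Bayesian evidence evaluation:
Posterior odds = prior_odds * LR = 0.126396 * 620.2409 = 78.39597
Posterior probability = posterior_odds / (1 + posterior_odds)
= 78.39597 / (1 + 78.39597)
= 78.39597 / 79.39597
= 0.9874

0.9874


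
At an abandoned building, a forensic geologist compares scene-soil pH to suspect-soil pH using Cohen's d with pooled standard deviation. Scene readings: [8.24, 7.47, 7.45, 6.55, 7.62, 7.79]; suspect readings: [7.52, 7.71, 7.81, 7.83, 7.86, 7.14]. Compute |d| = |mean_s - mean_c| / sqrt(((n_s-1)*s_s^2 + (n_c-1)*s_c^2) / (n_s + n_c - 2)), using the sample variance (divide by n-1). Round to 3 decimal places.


Pooled-variance Cohen's d for soil pH comparison:
Scene mean = 45.12 / 6 = 7.52
Suspect mean = 45.87 / 6 = 7.645
Scene sample variance s_s^2 = 0.30992
Suspect sample variance s_c^2 = 0.07651
Pooled variance = ((n_s-1)*s_s^2 + (n_c-1)*s_c^2) / (n_s + n_c - 2) = 0.193215
Pooled SD = sqrt(0.193215) = 0.439562
Mean difference = -0.125
|d| = |-0.125| / 0.439562 = 0.284

0.284


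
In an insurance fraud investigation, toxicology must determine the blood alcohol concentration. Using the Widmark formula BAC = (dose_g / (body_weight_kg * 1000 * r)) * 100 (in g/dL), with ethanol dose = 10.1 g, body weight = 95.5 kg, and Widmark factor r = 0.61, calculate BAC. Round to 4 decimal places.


Applying the Widmark formula:
BAC = (dose_g / (body_wt * 1000 * r)) * 100
Denominator = 95.5 * 1000 * 0.61 = 58255
BAC = (10.1 / 58255) * 100
BAC = 0.0173 g/dL

0.0173


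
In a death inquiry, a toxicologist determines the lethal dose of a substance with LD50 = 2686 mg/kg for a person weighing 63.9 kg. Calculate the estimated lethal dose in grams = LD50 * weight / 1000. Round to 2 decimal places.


Lethal dose calculation:
Lethal dose = LD50 * body_weight / 1000
= 2686 * 63.9 / 1000
= 171635.4 / 1000
= 171.64 g

171.64


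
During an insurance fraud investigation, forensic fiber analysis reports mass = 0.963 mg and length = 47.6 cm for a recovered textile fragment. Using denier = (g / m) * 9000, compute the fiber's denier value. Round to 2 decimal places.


Denier calculation:
Mass in grams = 0.963 mg / 1000 = 0.000963 g
Length in meters = 47.6 cm / 100 = 0.476 m
Linear density = mass / length = 0.000963 / 0.476 = 0.00202311 g/m
Denier = (g/m) * 9000 = 0.00202311 * 9000 = 18.21

18.21


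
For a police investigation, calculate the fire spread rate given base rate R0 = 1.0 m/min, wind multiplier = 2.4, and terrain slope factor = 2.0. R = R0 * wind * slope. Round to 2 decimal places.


Fire spread rate calculation:
R = R0 * wind_factor * slope_factor
= 1.0 * 2.4 * 2.0
= 2.4 * 2.0
= 4.80 m/min

4.80


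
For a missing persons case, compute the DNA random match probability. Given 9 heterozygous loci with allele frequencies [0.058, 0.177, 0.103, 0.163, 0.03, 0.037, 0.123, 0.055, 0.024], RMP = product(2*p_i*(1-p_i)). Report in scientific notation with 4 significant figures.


Computing RMP for 9 loci:
Locus 1: 2 * 0.058 * 0.942 = 0.109272
Locus 2: 2 * 0.177 * 0.823 = 0.291342
Locus 3: 2 * 0.103 * 0.897 = 0.184782
Locus 4: 2 * 0.163 * 0.837 = 0.272862
Locus 5: 2 * 0.03 * 0.97 = 0.0582
Locus 6: 2 * 0.037 * 0.963 = 0.071262
Locus 7: 2 * 0.123 * 0.877 = 0.215742
Locus 8: 2 * 0.055 * 0.945 = 0.10395
Locus 9: 2 * 0.024 * 0.976 = 0.046848
RMP = 6.994e-09

6.994e-09


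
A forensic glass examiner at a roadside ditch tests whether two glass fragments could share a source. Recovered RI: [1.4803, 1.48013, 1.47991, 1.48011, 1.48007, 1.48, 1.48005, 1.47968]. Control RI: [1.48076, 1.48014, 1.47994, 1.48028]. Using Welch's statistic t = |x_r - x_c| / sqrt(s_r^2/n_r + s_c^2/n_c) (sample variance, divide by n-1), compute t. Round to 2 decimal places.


Welch's t-criterion for glass RI comparison:
Recovered mean = sum / n_r = 11.84025 / 8 = 1.4800313
Control mean = sum / n_c = 5.92112 / 4 = 1.48028
Recovered sample variance s_r^2 = 3.27268e-08
Control sample variance s_c^2 = 1.21867e-07
Welch SE (unpooled) = sqrt(s_r^2/n_r + s_c^2/n_c) = sqrt(4.09085e-09 + 3.04667e-08) = sqrt(3.45575e-08) = 0.000185896
|mean_r - mean_c| = 0.00024875
t = 0.00024875 / 0.000185896 = 1.34

1.34


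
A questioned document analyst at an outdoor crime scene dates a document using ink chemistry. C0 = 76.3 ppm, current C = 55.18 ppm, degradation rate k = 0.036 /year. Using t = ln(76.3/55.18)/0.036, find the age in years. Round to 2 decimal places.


Document age estimation:
C0/C = 76.3 / 55.18 = 1.382747
ln(C0/C) = 0.324072
t = 0.324072 / 0.036 = 9.00 years

9.00


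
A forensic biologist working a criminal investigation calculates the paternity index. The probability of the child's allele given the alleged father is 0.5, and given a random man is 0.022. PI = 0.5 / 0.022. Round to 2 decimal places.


Paternity Index calculation:
PI = P(allele|father) / P(allele|random)
PI = 0.5 / 0.022
PI = 22.73

22.73


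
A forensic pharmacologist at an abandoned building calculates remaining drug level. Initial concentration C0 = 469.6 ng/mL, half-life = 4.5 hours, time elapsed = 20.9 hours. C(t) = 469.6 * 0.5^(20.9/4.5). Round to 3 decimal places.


Drug concentration decay:
Number of half-lives = t / t_half = 20.9 / 4.5 = 4.644444
Decay factor = 0.5^4.644444 = 0.03998371
C(t) = 469.6 * 0.03998371 = 18.776 ng/mL

18.776


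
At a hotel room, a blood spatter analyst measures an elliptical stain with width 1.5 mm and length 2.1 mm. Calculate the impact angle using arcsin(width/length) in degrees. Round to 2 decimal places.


Blood spatter impact angle calculation:
width / length = 1.5 / 2.1 = 0.714286
angle = arcsin(0.714286)
angle = 45.58 degrees

45.58


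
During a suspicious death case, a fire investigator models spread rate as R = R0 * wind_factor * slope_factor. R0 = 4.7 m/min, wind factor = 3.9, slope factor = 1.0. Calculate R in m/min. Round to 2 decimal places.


Fire spread rate calculation:
R = R0 * wind_factor * slope_factor
= 4.7 * 3.9 * 1.0
= 18.33 * 1.0
= 18.33 m/min

18.33


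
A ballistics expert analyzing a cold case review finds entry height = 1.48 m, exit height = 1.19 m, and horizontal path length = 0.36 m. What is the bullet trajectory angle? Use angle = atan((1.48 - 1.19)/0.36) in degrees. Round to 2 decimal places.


Bullet trajectory angle:
Height difference = 1.48 - 1.19 = 0.29 m
angle = atan(0.29 / 0.36)
angle = atan(0.805556)
angle = 38.85 degrees

38.85


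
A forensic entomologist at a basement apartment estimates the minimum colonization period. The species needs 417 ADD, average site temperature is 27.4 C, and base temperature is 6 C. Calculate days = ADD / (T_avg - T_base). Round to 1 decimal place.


Insect development time:
Effective temperature = avg_temp - T_base = 27.4 - 6 = 21.4 C
Days = ADD / effective_temp = 417 / 21.4 = 19.5 days

19.5


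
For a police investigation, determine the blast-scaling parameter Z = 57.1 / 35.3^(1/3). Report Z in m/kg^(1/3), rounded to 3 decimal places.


Scaled distance calculation:
W^(1/3) = 35.3^(1/3) = 3.280386
Z = R / W^(1/3) = 57.1 / 3.280386
Z = 17.406 m/kg^(1/3)

17.406


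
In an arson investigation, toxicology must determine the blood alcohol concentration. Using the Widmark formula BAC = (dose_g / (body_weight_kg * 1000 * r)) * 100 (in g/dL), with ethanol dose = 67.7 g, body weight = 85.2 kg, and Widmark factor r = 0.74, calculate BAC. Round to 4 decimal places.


Applying the Widmark formula:
BAC = (dose_g / (body_wt * 1000 * r)) * 100
Denominator = 85.2 * 1000 * 0.74 = 63048
BAC = (67.7 / 63048) * 100
BAC = 0.1074 g/dL

0.1074


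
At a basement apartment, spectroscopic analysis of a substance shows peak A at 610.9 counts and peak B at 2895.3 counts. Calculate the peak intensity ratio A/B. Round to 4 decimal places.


Spectral peak ratio:
Peak A = 610.9 counts
Peak B = 2895.3 counts
Ratio = 610.9 / 2895.3 = 0.2110

0.2110


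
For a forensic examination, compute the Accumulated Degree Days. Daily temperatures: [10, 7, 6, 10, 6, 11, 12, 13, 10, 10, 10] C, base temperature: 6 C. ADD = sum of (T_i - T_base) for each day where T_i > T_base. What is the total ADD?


Computing ADD day by day:
Day 1: max(0, 10 - 6) = 4
Day 2: max(0, 7 - 6) = 1
Day 3: max(0, 6 - 6) = 0
Day 4: max(0, 10 - 6) = 4
Day 5: max(0, 6 - 6) = 0
Day 6: max(0, 11 - 6) = 5
Day 7: max(0, 12 - 6) = 6
Day 8: max(0, 13 - 6) = 7
Day 9: max(0, 10 - 6) = 4
Day 10: max(0, 10 - 6) = 4
Day 11: max(0, 10 - 6) = 4
Total ADD = 39

39


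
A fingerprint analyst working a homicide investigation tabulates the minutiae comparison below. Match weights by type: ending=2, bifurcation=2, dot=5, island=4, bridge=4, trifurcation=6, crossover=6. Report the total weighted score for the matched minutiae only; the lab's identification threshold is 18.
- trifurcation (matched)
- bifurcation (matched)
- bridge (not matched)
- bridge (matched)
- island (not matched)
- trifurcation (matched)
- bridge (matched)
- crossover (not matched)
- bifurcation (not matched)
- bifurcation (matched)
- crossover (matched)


Weighted minutiae match score:
  trifurcation: matched, +6 (running total 6)
  bifurcation: matched, +2 (running total 8)
  bridge: not matched, +0
  bridge: matched, +4 (running total 12)
  island: not matched, +0
  trifurcation: matched, +6 (running total 18)
  bridge: matched, +4 (running total 22)
  crossover: not matched, +0
  bifurcation: not matched, +0
  bifurcation: matched, +2 (running total 24)
  crossover: matched, +6 (running total 30)
Total score = 30
Threshold = 18; verdict = identification

30


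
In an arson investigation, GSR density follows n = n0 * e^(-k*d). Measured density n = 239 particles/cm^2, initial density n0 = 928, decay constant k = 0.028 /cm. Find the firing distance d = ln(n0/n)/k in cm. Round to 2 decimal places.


GSR distance calculation:
n0/n = 928 / 239 = 3.882845
ln(n0/n) = 1.356568
d = 1.356568 / 0.028 = 48.45 cm

48.45


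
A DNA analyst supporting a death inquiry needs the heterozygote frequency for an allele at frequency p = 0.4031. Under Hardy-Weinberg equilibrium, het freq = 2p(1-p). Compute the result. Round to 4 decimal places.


Hardy-Weinberg heterozygote frequency:
q = 1 - p = 1 - 0.4031 = 0.5969
2pq = 2 * 0.4031 * 0.5969 = 0.4812

0.4812


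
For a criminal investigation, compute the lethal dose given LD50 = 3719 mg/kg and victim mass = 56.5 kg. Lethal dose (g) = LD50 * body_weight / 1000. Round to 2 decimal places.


Lethal dose calculation:
Lethal dose = LD50 * body_weight / 1000
= 3719 * 56.5 / 1000
= 210123.5 / 1000
= 210.12 g

210.12


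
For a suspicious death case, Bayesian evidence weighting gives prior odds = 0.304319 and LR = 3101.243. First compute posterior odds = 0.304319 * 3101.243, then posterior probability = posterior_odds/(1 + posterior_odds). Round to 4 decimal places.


Bayesian evidence evaluation:
Posterior odds = prior_odds * LR = 0.304319 * 3101.243 = 943.7672
Posterior probability = posterior_odds / (1 + posterior_odds)
= 943.7672 / (1 + 943.7672)
= 943.7672 / 944.7672
= 0.9989

0.9989


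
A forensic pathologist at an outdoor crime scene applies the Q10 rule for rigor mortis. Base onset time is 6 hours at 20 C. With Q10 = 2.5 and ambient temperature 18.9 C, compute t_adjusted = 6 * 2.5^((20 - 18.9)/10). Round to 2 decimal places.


Rigor mortis time adjustment:
Exponent = (T_ref - T_actual) / 10 = (20 - 18.9) / 10 = 0.11
Q10 factor = 2.5^0.11 = 1.10605
t_adjusted = 6 * 1.10605 = 6.64 hours

6.64


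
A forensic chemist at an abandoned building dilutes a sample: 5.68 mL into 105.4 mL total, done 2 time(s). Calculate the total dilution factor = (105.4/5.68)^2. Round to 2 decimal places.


Dilution factor calculation:
Single dilution = V_total / V_sample = 105.4 / 5.68 ≈ 18.556338
Number of dilutions = 2
Total DF = (105.4 / 5.68)^2 (full precision, rounded at the end) = 344.34

344.34


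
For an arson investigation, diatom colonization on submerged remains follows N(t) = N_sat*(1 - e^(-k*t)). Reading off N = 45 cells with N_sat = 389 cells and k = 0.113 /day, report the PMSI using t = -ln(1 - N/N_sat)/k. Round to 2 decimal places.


PMSI from diatom colonization curve:
N / N_sat = 45 / 389 = 0.115681
1 - N/N_sat = 0.884319
ln(1 - N/N_sat) = -0.122937
t = -ln(1 - N/N_sat) / k = -(-0.122937) / 0.113 = 1.09 days

1.09


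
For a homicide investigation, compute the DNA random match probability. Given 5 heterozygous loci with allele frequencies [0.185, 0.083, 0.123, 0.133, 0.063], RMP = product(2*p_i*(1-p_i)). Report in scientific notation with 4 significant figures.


Computing RMP for 5 loci:
Locus 1: 2 * 0.185 * 0.815 = 0.30155
Locus 2: 2 * 0.083 * 0.917 = 0.152222
Locus 3: 2 * 0.123 * 0.877 = 0.215742
Locus 4: 2 * 0.133 * 0.867 = 0.230622
Locus 5: 2 * 0.063 * 0.937 = 0.118062
RMP = 2.696e-04

2.696e-04


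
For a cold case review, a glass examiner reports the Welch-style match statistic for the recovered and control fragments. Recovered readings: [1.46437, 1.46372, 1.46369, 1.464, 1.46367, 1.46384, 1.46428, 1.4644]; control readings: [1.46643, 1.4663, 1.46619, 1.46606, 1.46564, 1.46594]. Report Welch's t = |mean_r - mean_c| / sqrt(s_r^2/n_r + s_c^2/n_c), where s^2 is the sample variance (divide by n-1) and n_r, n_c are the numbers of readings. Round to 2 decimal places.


Welch's t-criterion for glass RI comparison:
Recovered mean = sum / n_r = 11.71197 / 8 = 1.4639962
Control mean = sum / n_c = 8.79656 / 6 = 1.4660933
Recovered sample variance s_r^2 = 9.77411e-08
Control sample variance s_c^2 = 7.91067e-08
Welch SE (unpooled) = sqrt(s_r^2/n_r + s_c^2/n_c) = sqrt(1.22176e-08 + 1.31844e-08) = sqrt(2.5402e-08) = 0.00015938
|mean_r - mean_c| = 0.00209708
t = 0.00209708 / 0.00015938 = 13.16

13.16


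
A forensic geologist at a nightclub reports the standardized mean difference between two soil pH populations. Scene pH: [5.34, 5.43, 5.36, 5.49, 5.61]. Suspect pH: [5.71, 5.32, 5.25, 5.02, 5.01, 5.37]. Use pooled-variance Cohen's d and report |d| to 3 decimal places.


Pooled-variance Cohen's d for soil pH comparison:
Scene mean = 27.23 / 5 = 5.446
Suspect mean = 31.68 / 6 = 5.28
Scene sample variance s_s^2 = 0.01193
Suspect sample variance s_c^2 = 0.0672
Pooled variance = ((n_s-1)*s_s^2 + (n_c-1)*s_c^2) / (n_s + n_c - 2) = 0.042636
Pooled SD = sqrt(0.042636) = 0.206485
Mean difference = 0.166
|d| = |0.166| / 0.206485 = 0.804

0.804


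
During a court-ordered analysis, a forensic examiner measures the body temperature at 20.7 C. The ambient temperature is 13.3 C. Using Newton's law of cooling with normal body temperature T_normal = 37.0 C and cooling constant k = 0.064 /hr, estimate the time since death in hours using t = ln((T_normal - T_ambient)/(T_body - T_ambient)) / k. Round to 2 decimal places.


Using Newton's law of cooling:
t = ln((T_normal - T_ambient) / (T_body - T_ambient)) / k
T_normal - T_ambient = 23.7
T_body - T_ambient = 7.4
Ratio = 3.202703
ln(ratio) = 1.163995
t = 1.163995 / 0.064 = 18.19 hours

18.19


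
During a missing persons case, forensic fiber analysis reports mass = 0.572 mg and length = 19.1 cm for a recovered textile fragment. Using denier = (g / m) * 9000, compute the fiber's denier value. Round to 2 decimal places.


Denier calculation:
Mass in grams = 0.572 mg / 1000 = 0.000572 g
Length in meters = 19.1 cm / 100 = 0.191 m
Linear density = mass / length = 0.000572 / 0.191 = 0.00299476 g/m
Denier = (g/m) * 9000 = 0.00299476 * 9000 = 26.95

26.95


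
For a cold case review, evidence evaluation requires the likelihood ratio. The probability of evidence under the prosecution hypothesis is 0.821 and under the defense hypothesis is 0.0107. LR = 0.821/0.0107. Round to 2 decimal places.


Likelihood ratio calculation:
LR = P(E|Hp) / P(E|Hd)
LR = 0.821 / 0.0107
LR = 76.73

76.73


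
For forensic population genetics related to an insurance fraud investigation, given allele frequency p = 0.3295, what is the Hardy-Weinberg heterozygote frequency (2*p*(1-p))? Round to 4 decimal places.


Hardy-Weinberg heterozygote frequency:
q = 1 - p = 1 - 0.3295 = 0.6705
2pq = 2 * 0.3295 * 0.6705 = 0.4419

0.4419


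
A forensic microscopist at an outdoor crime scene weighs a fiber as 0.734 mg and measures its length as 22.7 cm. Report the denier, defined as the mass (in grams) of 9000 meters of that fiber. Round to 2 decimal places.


Denier calculation:
Mass in grams = 0.734 mg / 1000 = 0.000734 g
Length in meters = 22.7 cm / 100 = 0.227 m
Linear density = mass / length = 0.000734 / 0.227 = 0.00323348 g/m
Denier = (g/m) * 9000 = 0.00323348 * 9000 = 29.10

29.10


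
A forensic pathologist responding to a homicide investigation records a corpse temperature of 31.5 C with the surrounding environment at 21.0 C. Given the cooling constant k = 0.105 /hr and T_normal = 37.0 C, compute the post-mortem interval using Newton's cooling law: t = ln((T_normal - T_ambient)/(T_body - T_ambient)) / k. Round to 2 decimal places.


Using Newton's law of cooling:
t = ln((T_normal - T_ambient) / (T_body - T_ambient)) / k
T_normal - T_ambient = 16.0
T_body - T_ambient = 10.5
Ratio = 1.52381
ln(ratio) = 0.421214
t = 0.421214 / 0.105 = 4.01 hours

4.01


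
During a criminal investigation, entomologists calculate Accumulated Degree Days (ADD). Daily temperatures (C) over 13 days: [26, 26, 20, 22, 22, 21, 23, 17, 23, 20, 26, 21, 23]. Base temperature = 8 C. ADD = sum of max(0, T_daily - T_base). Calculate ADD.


Computing ADD day by day:
Day 1: max(0, 26 - 8) = 18
Day 2: max(0, 26 - 8) = 18
Day 3: max(0, 20 - 8) = 12
Day 4: max(0, 22 - 8) = 14
Day 5: max(0, 22 - 8) = 14
Day 6: max(0, 21 - 8) = 13
Day 7: max(0, 23 - 8) = 15
Day 8: max(0, 17 - 8) = 9
Day 9: max(0, 23 - 8) = 15
Day 10: max(0, 20 - 8) = 12
Day 11: max(0, 26 - 8) = 18
Day 12: max(0, 21 - 8) = 13
Day 13: max(0, 23 - 8) = 15
Total ADD = 186

186
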